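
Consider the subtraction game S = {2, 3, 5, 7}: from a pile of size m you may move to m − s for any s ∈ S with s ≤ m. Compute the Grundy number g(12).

1

Build the Grundy sequence with g(k) = mex{g(k−s) : s ∈ {2, 3, 5, 7}, s ≤ k}:
g(0) = mex{} = 0
g(1) = mex{} = 0
g(2) = mex{0} = 1
g(3) = mex{0} = 1
g(4) = mex{0,1} = 2
g(5) = mex{0,1} = 2
g(6) = mex{0,1,2} = 3
g(7) = mex{0,1,2} = 3
g(8) = mex{0,1,2,3} = 4
g(9) = mex{1,2,3} = 0
g(10) = mex{1,2,3,4} = 0
g(11) = mex{0,2,3,4} = 1
g(12) = mex{0,2,3} = 1
So g(12) = 1.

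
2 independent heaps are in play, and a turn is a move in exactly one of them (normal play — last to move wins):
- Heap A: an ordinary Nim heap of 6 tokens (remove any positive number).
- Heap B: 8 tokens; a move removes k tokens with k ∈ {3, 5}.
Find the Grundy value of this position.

Heap A is a plain Nim heap of size 6, so its Grundy value is 6.
For heap B, compute g(0), g(1), … with moves {3, 5}:
k:     0  1  2  3  4  5  6  7  8
g(k):  0  0  0  1  1  1  2  2  0
So g(8) = 0.
The value of a disjunctive sum is the nim-sum of the parts.
Combined value = 6 XOR 0 = 6.

6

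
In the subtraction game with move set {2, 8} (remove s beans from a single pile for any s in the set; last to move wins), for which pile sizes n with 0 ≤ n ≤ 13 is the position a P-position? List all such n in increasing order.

0, 1, 4, 5, 10, 11

Compute g(0), g(1), … for moves {2, 8}:
g(0) = mex{} = 0
g(1) = mex{} = 0
g(2) = mex{0} = 1
g(3) = mex{0} = 1
g(4) = mex{1} = 0
g(5) = mex{1} = 0
g(6) = mex{0} = 1
g(7) = mex{0} = 1
g(8) = mex{0,1} = 2
g(9) = mex{0,1} = 2
g(10) = mex{1,2} = 0
g(11) = mex{1,2} = 0
g(12) = mex{0} = 1
g(13) = mex{0} = 1
The P-positions (g = 0) in 0..13 are 0, 1, 4, 5, 10, 11.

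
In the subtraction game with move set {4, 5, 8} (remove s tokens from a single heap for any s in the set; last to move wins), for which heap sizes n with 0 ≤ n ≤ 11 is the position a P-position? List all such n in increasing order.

Build the Grundy sequence with g(k) = mex{g(k−s) : s ∈ {4, 5, 8}, s ≤ k}:
g(0) = mex{} = 0
g(1) = mex{} = 0
g(2) = mex{} = 0
g(3) = mex{} = 0
g(4) = mex{0} = 1
g(5) = mex{0} = 1
g(6) = mex{0} = 1
g(7) = mex{0} = 1
g(8) = mex{0,1} = 2
g(9) = mex{0,1} = 2
g(10) = mex{0,1} = 2
g(11) = mex{0,1} = 2
The P-positions (g = 0) in 0..11 are 0, 1, 2, 3.

0, 1, 2, 3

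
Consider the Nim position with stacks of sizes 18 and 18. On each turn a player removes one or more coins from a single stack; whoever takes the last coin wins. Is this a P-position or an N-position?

P-position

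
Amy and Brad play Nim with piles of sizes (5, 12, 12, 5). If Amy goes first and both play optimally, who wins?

Brad wins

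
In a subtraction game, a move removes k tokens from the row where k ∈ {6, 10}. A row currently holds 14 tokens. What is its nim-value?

Compute g(0), g(1), … for moves {6, 10}:
k:     0  1  2  3  4  5  6  7  8  9 10 11 12 13 14
g(k):  0  0  0  0  0  0  1  1  1  1  1  1  2  2  2
So g(14) = 2.

2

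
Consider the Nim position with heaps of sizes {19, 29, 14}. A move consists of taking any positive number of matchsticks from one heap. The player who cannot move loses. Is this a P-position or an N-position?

P-position

Nim-sum: 19 ⊕ 29 ⊕ 14 = 0.
The nim-sum is 0, so this is a P-position: the player to move is in a losing position under optimal play.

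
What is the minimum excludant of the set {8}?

0 is not in the set, so the mex is 0.

0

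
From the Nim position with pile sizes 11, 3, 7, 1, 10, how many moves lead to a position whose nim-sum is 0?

Nim-sum: 11 ^ 3 ^ 7 ^ 1 ^ 10 = 4.
The overall nim-sum is X = 4. A pile of size p has a winning move iff p XOR X < p (reduce it to p XOR X).
  11: 11 XOR 4 = 15 ≥ 11 — no move.
  3: 3 XOR 4 = 7 ≥ 3 — no move.
  7: 7 XOR 4 = 3 < 7 — winning move (to 3).
  1: 1 XOR 4 = 5 ≥ 1 — no move.
  10: 10 XOR 4 = 14 ≥ 10 — no move.
That gives 1 winning move.

1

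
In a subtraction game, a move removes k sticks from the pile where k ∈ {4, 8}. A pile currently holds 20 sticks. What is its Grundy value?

2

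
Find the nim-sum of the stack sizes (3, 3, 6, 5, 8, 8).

Nim-sum: 3 ⊕ 3 ⊕ 6 ⊕ 5 ⊕ 8 ⊕ 8 = 3.

3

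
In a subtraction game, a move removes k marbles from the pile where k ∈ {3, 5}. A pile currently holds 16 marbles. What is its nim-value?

Compute g(0), g(1), … for moves {3, 5}:
k:     0  1  2  3  4  5  6  7  8  9 10 11 12 13 14 15 16
g(k):  0  0  0  1  1  1  2  2  0  0  0  1  1  1  2  2  0
So g(16) = 0.

0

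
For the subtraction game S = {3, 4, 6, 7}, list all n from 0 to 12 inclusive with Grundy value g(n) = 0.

Build the Grundy sequence with g(k) = mex{g(k−s) : s ∈ {3, 4, 6, 7}, s ≤ k}:
g(0) = mex{} = 0
g(1) = mex{} = 0
g(2) = mex{} = 0
g(3) = mex{0} = 1
g(4) = mex{0} = 1
g(5) = mex{0} = 1
g(6) = mex{0,1} = 2
g(7) = mex{0,1} = 2
g(8) = mex{0,1} = 2
g(9) = mex{0,1,2} = 3
g(10) = mex{1,2} = 0
g(11) = mex{1,2} = 0
g(12) = mex{1,2,3} = 0
The P-positions (g = 0) in 0..12 are 0, 1, 2, 10, 11, 12.

0, 1, 2, 10, 11, 12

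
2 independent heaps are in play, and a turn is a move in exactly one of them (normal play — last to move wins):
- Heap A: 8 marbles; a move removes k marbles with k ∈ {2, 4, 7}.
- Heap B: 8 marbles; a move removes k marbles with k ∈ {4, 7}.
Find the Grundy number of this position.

3

Build the Grundy sequence for heap A with g(k) = mex{g(k−s) : s ∈ {2, 4, 7}, s ≤ k}:
k:     0  1  2  3  4  5  6  7  8
g(k):  0  0  1  1  2  2  0  3  1
So g(8) = 1.
Grundy values for heap B (subtraction set {4, 7}):
k:     0  1  2  3  4  5  6  7  8
g(k):  0  0  0  0  1  1  1  1  2
So g(8) = 2.
By the Sprague-Grundy theorem, the Grundy value of a sum of independent games is the XOR of the component values.
Combined value = 1 ⊕ 2 = 3.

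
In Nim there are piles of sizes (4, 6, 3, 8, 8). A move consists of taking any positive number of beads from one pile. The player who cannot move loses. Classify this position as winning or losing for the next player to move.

Winning position

Bitwise XOR of the heap sizes:
  0100  (4)
  0110  (6)
  0011  (3)
  1000  (8)
  1000  (8)
  ----
  0001  (1)
The nim-sum is 1 ≠ 0, so this is an N-position: the player to move can win.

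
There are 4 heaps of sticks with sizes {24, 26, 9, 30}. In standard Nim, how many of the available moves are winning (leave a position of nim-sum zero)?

3

Bitwise XOR of the heap sizes:
  11000  (24)
  11010  (26)
  01001  (9)
  11110  (30)
  -----
  10101  (21)
The overall nim-sum is X = 21. A heap of size p has a winning move iff p XOR X < p (reduce it to p XOR X).
  24: 24 XOR 21 = 13 < 24 — winning move (to 13).
  26: 26 XOR 21 = 15 < 26 — winning move (to 15).
  9: 9 XOR 21 = 28 ≥ 9 — no move.
  30: 30 XOR 21 = 11 < 30 — winning move (to 11).
That gives 3 winning moves.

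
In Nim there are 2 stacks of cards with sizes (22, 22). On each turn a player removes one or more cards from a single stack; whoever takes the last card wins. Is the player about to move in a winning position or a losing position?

Bitwise XOR of the heap sizes:
  10110  (22)
  10110  (22)
  -----
  00000  (0)
The nim-sum is 0, so this is a P-position: the player to move is in a losing position under optimal play.

Losing position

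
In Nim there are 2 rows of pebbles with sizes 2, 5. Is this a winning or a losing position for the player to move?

Winning position

Bitwise XOR of the heap sizes:
  010  (2)
  101  (5)
  ---
  111  (7)
The nim-sum is 7 ≠ 0, so this is an N-position: the player to move can win.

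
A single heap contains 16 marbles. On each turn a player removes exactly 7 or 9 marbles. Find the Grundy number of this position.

Grundy values for subtraction set {7, 9}:
k:     0  1  2  3  4  5  6  7  8  9 10 11 12 13 14 15 16
g(k):  0  0  0  0  0  0  0  1  1  1  1  1  1  1  2  2  0
So g(16) = 0.

0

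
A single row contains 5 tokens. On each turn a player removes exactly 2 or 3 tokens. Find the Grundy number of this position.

Grundy values for subtraction set {2, 3}:
k:     0  1  2  3  4  5
g(k):  0  0  1  1  2  0
So g(5) = 0.

0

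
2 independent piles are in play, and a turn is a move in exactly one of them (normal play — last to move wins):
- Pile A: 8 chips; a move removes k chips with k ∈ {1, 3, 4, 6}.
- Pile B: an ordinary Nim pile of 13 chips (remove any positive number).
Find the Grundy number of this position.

12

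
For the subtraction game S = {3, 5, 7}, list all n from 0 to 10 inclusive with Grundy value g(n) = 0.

0, 1, 2, 10

Build the Grundy sequence with g(k) = mex{g(k−s) : s ∈ {3, 5, 7}, s ≤ k}:
k:     0  1  2  3  4  5  6  7  8  9 10
g(k):  0  0  0  1  1  1  2  2  2  3  0
The P-positions (g = 0) in 0..10 are 0, 1, 2, 10.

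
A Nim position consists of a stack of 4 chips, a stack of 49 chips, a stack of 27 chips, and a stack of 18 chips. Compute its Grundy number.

60

Nim-sum: 4 XOR 49 XOR 27 XOR 18 = 60.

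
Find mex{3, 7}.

0

0 is not in the set, so the mex is 0.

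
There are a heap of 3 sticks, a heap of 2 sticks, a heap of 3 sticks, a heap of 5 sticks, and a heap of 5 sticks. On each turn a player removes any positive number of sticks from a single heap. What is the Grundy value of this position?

Compute the nim-sum pairwise:
3 XOR 2 = 1
1 XOR 3 = 2
2 XOR 5 = 7
7 XOR 5 = 2

2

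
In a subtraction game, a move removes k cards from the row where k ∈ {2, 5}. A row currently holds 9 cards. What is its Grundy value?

1

Grundy values for subtraction set {2, 5}:
g(0) = mex{} = 0
g(1) = mex{} = 0
g(2) = mex{0} = 1
g(3) = mex{0} = 1
g(4) = mex{1} = 0
g(5) = mex{0,1} = 2
g(6) = mex{0} = 1
g(7) = mex{1,2} = 0
g(8) = mex{1} = 0
g(9) = mex{0} = 1
So g(9) = 1.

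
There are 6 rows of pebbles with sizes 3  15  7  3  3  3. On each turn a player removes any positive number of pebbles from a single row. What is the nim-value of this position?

Compute the nim-sum pairwise:
3 ⊕ 15 = 12
12 ⊕ 7 = 11
11 ⊕ 3 = 8
8 ⊕ 3 = 11
11 ⊕ 3 = 8

8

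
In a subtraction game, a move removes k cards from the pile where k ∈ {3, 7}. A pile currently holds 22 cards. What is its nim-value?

Compute g(0), g(1), … for moves {3, 7}:
k:     0  1  2  3  4  5  6  7  8  9 10 11 12 13 14 15 16 17 18 19 20 21 22
g(k):  0  0  0  1  1  1  0  2  2  1  0  0  0  1  1  1  0  2  2  1  0  0  0
So g(22) = 0.

0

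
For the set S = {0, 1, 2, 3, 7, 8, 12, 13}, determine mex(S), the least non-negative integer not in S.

4

The values 0, 1, 2, 3 are all present; 4 is the first non-negative integer missing from the set.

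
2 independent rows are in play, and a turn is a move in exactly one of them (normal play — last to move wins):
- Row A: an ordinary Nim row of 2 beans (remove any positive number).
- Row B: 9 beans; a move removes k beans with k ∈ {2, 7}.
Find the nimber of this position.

2

Row A is a plain Nim row of size 2, so its Grundy value is 2.
Build the Grundy sequence for row B with g(k) = mex{g(k−s) : s ∈ {2, 7}, s ≤ k}:
k:     0  1  2  3  4  5  6  7  8  9
g(k):  0  0  1  1  0  0  1  1  2  0
So g(9) = 0.
The value of a disjunctive sum is the nim-sum of the parts.
Combined value = 2 XOR 0 = 2.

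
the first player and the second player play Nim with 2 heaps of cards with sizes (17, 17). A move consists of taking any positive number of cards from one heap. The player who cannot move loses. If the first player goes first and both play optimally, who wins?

the second player wins

Compute the nim-sum pairwise:
17 ⊕ 17 = 0
The nim-sum is 0, so this is a P-position: the player to move is in a losing position under optimal play; the first player is about to move from it and so loses — the second player wins.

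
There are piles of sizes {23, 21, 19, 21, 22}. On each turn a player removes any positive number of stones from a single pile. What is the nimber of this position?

18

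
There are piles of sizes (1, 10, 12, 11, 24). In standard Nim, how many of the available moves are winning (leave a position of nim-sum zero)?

Compute the nim-sum pairwise:
1 XOR 10 = 11
11 XOR 12 = 7
7 XOR 11 = 12
12 XOR 24 = 20
The overall nim-sum is X = 20. A pile of size p has a winning move iff p XOR X < p (reduce it to p XOR X).
  1: 1 XOR 20 = 21 ≥ 1 — no move.
  10: 10 XOR 20 = 30 ≥ 10 — no move.
  12: 12 XOR 20 = 24 ≥ 12 — no move.
  11: 11 XOR 20 = 31 ≥ 11 — no move.
  24: 24 XOR 20 = 12 < 24 — winning move (to 12).
That gives 1 winning move.

1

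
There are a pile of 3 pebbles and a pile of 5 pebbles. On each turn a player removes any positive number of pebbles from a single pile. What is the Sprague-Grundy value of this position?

Write each in binary and XOR column by column:
  011  (3)
  101  (5)
  ---
  110  (6)

6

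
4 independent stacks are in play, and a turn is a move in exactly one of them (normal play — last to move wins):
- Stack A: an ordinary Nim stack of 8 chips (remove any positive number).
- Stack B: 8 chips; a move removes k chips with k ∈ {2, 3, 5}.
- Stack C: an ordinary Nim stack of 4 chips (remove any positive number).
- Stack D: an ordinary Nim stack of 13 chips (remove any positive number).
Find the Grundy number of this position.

1

Stack A is a plain Nim stack of size 8, so its Grundy value is 8.
Build the Grundy sequence for stack B with g(k) = mex{g(k−s) : s ∈ {2, 3, 5}, s ≤ k}:
g(0) = mex{} = 0
g(1) = mex{} = 0
g(2) = mex{0} = 1
g(3) = mex{0} = 1
g(4) = mex{0,1} = 2
g(5) = mex{0,1} = 2
g(6) = mex{0,1,2} = 3
g(7) = mex{1,2} = 0
g(8) = mex{1,2,3} = 0
So g(8) = 0.
Stack C is a plain Nim stack of size 4, so its Grundy value is 4.
Stack D is a plain Nim stack of size 13, so its Grundy value is 13.
The value of a disjunctive sum is the nim-sum of the parts.
Combined value = 8 ⊕ 0 ⊕ 4 ⊕ 13 = 1.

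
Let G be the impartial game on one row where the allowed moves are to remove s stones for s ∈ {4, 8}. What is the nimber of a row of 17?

1

Build the Grundy sequence with g(k) = mex{g(k−s) : s ∈ {4, 8}, s ≤ k}:
k:     0  1  2  3  4  5  6  7  8  9 10 11 12 13 14 15 16 17
g(k):  0  0  0  0  1  1  1  1  2  2  2  2  0  0  0  0  1  1
So g(17) = 1.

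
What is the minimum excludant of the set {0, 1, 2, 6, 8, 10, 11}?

The values 0, 1, 2 are all present; 3 is the first non-negative integer missing from the set.

3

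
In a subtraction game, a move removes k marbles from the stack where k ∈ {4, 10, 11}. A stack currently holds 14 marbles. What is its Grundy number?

3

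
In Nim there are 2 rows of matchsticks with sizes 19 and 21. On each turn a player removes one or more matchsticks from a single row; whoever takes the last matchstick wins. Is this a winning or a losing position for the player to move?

Bitwise XOR of the heap sizes:
  10011  (19)
  10101  (21)
  -----
  00110  (6)
The nim-sum is 6 ≠ 0, so this is an N-position: the player to move can win.

Winning position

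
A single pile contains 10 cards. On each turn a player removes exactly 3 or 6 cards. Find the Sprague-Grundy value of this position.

Grundy values for subtraction set {3, 6}:
k:     0  1  2  3  4  5  6  7  8  9 10
g(k):  0  0  0  1  1  1  2  2  2  0  0
So g(10) = 0.

0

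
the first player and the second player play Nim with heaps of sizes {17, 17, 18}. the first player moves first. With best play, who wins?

the first player wins

Compute the nim-sum pairwise:
17 ⊕ 17 = 0
0 ⊕ 18 = 18
The nim-sum is 18 ≠ 0, so this is an N-position: the player to move can win; the first player has a winning move.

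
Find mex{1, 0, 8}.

2

The values 0, 1 are all present; 2 is the first non-negative integer missing from the set.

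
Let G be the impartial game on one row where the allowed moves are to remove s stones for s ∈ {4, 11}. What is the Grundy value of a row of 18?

0

Build the Grundy sequence with g(k) = mex{g(k−s) : s ∈ {4, 11}, s ≤ k}:
k:     0  1  2  3  4  5  6  7  8  9 10 11 12 13 14 15 16 17 18
g(k):  0  0  0  0  1  1  1  1  0  0  0  2  1  1  1  0  0  0  0
So g(18) = 0.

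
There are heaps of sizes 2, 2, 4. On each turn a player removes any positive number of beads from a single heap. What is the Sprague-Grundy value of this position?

Write each in binary and XOR column by column:
  010  (2)
  010  (2)
  100  (4)
  ---
  100  (4)

4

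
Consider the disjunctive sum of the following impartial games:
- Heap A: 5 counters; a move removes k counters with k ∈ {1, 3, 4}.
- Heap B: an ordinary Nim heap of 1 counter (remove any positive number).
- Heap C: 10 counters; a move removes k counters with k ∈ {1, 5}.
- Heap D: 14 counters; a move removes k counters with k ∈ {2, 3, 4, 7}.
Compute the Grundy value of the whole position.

3

Grundy values for heap A (subtraction set {1, 3, 4}):
g(0) = mex{} = 0
g(1) = mex{0} = 1
g(2) = mex{1} = 0
g(3) = mex{0} = 1
g(4) = mex{0,1} = 2
g(5) = mex{0,1,2} = 3
So g(5) = 3.
Heap B is a plain Nim heap of size 1, so its Grundy value is 1.
For heap C, compute g(0), g(1), … with moves {1, 5}:
g(0) = mex{} = 0
g(1) = mex{0} = 1
g(2) = mex{1} = 0
g(3) = mex{0} = 1
g(4) = mex{1} = 0
g(5) = mex{0} = 1
g(6) = mex{1} = 0
g(7) = mex{0} = 1
g(8) = mex{1} = 0
g(9) = mex{0} = 1
g(10) = mex{1} = 0
So g(10) = 0.
For heap D, compute g(0), g(1), … with moves {2, 3, 4, 7}:
k:     0  1  2  3  4  5  6  7  8  9 10 11 12 13 14
g(k):  0  0  1  1  2  2  0  3  1  4  2  0  0  1  1
So g(14) = 1.
By the Sprague-Grundy theorem, the Grundy value of a sum of independent games is the XOR of the component values.
Combined value = 3 ⊕ 1 ⊕ 0 ⊕ 1 = 3.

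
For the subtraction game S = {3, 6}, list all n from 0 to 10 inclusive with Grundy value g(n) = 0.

0, 1, 2, 9, 10

Compute g(0), g(1), … for moves {3, 6}:
g(0) = mex{} = 0
g(1) = mex{} = 0
g(2) = mex{} = 0
g(3) = mex{0} = 1
g(4) = mex{0} = 1
g(5) = mex{0} = 1
g(6) = mex{0,1} = 2
g(7) = mex{0,1} = 2
g(8) = mex{0,1} = 2
g(9) = mex{1,2} = 0
g(10) = mex{1,2} = 0
The P-positions (g = 0) in 0..10 are 0, 1, 2, 9, 10.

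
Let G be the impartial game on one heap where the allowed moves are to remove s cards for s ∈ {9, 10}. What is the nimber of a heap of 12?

Compute g(0), g(1), … for moves {9, 10}:
g(0) = mex{} = 0
g(1) = mex{} = 0
g(2) = mex{} = 0
g(3) = mex{} = 0
g(4) = mex{} = 0
g(5) = mex{} = 0
g(6) = mex{} = 0
g(7) = mex{} = 0
g(8) = mex{} = 0
g(9) = mex{0} = 1
g(10) = mex{0} = 1
g(11) = mex{0} = 1
g(12) = mex{0} = 1
So g(12) = 1.

1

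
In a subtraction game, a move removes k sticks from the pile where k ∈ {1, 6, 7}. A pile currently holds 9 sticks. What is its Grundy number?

Grundy values for subtraction set {1, 6, 7}:
g(0) = mex{} = 0
g(1) = mex{0} = 1
g(2) = mex{1} = 0
g(3) = mex{0} = 1
g(4) = mex{1} = 0
g(5) = mex{0} = 1
g(6) = mex{0,1} = 2
g(7) = mex{0,1,2} = 3
g(8) = mex{0,1,3} = 2
g(9) = mex{0,1,2} = 3
So g(9) = 3.

3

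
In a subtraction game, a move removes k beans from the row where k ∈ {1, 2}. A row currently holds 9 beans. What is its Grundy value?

Build the Grundy sequence with g(k) = mex{g(k−s) : s ∈ {1, 2}, s ≤ k}:
k:     0  1  2  3  4  5  6  7  8  9
g(k):  0  1  2  0  1  2  0  1  2  0
So g(9) = 0.

0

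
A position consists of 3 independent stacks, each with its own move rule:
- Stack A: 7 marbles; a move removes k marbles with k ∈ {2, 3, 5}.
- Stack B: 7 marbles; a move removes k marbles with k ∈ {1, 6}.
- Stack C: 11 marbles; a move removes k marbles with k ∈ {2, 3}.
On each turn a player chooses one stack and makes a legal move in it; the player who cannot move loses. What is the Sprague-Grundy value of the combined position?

Grundy values for stack A (subtraction set {2, 3, 5}):
g(0) = mex{} = 0
g(1) = mex{} = 0
g(2) = mex{0} = 1
g(3) = mex{0} = 1
g(4) = mex{0,1} = 2
g(5) = mex{0,1} = 2
g(6) = mex{0,1,2} = 3
g(7) = mex{1,2} = 0
So g(7) = 0.
Grundy values for stack B (subtraction set {1, 6}):
k:     0  1  2  3  4  5  6  7
g(k):  0  1  0  1  0  1  2  0
So g(7) = 0.
For stack C, compute g(0), g(1), … with moves {2, 3}:
k:     0  1  2  3  4  5  6  7  8  9 10 11
g(k):  0  0  1  1  2  0  0  1  1  2  0  0
So g(11) = 0.
The value of a disjunctive sum is the nim-sum of the parts.
Combined value = 0 XOR 0 XOR 0 = 0.

0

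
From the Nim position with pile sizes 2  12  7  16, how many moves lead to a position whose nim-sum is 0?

1

Compute the nim-sum pairwise:
2 ^ 12 = 14
14 ^ 7 = 9
9 ^ 16 = 25
The overall nim-sum is X = 25. A pile of size p has a winning move iff p XOR X < p (reduce it to p XOR X).
  2: 2 XOR 25 = 27 ≥ 2 — no move.
  12: 12 XOR 25 = 21 ≥ 12 — no move.
  7: 7 XOR 25 = 30 ≥ 7 — no move.
  16: 16 XOR 25 = 9 < 16 — winning move (to 9).
That gives 1 winning move.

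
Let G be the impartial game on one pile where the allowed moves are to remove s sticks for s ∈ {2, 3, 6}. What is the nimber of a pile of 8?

2

Build the Grundy sequence with g(k) = mex{g(k−s) : s ∈ {2, 3, 6}, s ≤ k}:
k:     0  1  2  3  4  5  6  7  8
g(k):  0  0  1  1  2  0  3  1  2
So g(8) = 2.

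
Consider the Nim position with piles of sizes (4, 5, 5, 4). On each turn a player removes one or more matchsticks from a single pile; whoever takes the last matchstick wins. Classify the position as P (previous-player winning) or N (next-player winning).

P-position

Nim-sum: 4 XOR 5 XOR 5 XOR 4 = 0.
The nim-sum is 0, so this is a P-position: the player to move is in a losing position under optimal play.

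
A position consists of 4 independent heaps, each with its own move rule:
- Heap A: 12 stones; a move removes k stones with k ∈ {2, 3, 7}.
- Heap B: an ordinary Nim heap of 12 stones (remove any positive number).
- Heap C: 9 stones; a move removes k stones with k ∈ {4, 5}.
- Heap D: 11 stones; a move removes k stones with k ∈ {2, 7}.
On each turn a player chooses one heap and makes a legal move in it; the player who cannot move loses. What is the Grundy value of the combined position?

For heap A, compute g(0), g(1), … with moves {2, 3, 7}:
k:     0  1  2  3  4  5  6  7  8  9 10 11 12
g(k):  0  0  1  1  2  0  0  1  1  2  0  0  1
So g(12) = 1.
Heap B is a plain Nim heap of size 12, so its Grundy value is 12.
Grundy values for heap C (subtraction set {4, 5}):
k:     0  1  2  3  4  5  6  7  8  9
g(k):  0  0  0  0  1  1  1  1  2  0
So g(9) = 0.
Grundy values for heap D (subtraction set {2, 7}):
g(0) = mex{} = 0
g(1) = mex{} = 0
g(2) = mex{0} = 1
g(3) = mex{0} = 1
g(4) = mex{1} = 0
g(5) = mex{1} = 0
g(6) = mex{0} = 1
g(7) = mex{0} = 1
g(8) = mex{0,1} = 2
g(9) = mex{1} = 0
g(10) = mex{1,2} = 0
g(11) = mex{0} = 1
So g(11) = 1.
The value of a disjunctive sum is the nim-sum of the parts.
Combined value = 1 ⊕ 12 ⊕ 0 ⊕ 1 = 12.

12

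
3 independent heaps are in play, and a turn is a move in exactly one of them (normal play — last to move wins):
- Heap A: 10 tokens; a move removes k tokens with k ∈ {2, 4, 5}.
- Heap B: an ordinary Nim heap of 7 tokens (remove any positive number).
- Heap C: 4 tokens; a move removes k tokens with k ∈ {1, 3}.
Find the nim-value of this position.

6

Grundy values for heap A (subtraction set {2, 4, 5}):
g(0) = mex{} = 0
g(1) = mex{} = 0
g(2) = mex{0} = 1
g(3) = mex{0} = 1
g(4) = mex{0,1} = 2
g(5) = mex{0,1} = 2
g(6) = mex{0,1,2} = 3
g(7) = mex{1,2} = 0
g(8) = mex{1,2,3} = 0
g(9) = mex{0,2} = 1
g(10) = mex{0,2,3} = 1
So g(10) = 1.
Heap B is a plain Nim heap of size 7, so its Grundy value is 7.
For heap C, compute g(0), g(1), … with moves {1, 3}:
k:     0  1  2  3  4
g(k):  0  1  0  1  0
So g(4) = 0.
By the Sprague-Grundy theorem, the Grundy value of a sum of independent games is the XOR of the component values.
Combined value = 1 ⊕ 7 ⊕ 0 = 6.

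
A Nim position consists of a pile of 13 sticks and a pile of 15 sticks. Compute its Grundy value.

Nim-sum: 13 ^ 15 = 2.

2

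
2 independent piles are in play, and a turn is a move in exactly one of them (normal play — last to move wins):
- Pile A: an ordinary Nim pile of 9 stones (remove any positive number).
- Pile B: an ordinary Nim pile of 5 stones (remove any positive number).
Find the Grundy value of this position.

Pile A is a plain Nim pile of size 9, so its Grundy value is 9.
Pile B is a plain Nim pile of size 5, so its Grundy value is 5.
By the Sprague-Grundy theorem, the Grundy value of a sum of independent games is the XOR of the component values.
Combined value = 9 ⊕ 5 = 12.

12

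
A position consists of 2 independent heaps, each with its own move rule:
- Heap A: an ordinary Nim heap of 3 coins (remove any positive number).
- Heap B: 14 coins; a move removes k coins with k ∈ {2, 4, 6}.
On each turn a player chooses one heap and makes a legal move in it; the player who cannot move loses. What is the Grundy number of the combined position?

Heap A is a plain Nim heap of size 3, so its Grundy value is 3.
For heap B, compute g(0), g(1), … with moves {2, 4, 6}:
g(0) = mex{} = 0
g(1) = mex{} = 0
g(2) = mex{0} = 1
g(3) = mex{0} = 1
g(4) = mex{0,1} = 2
g(5) = mex{0,1} = 2
g(6) = mex{0,1,2} = 3
g(7) = mex{0,1,2} = 3
g(8) = mex{1,2,3} = 0
g(9) = mex{1,2,3} = 0
g(10) = mex{0,2,3} = 1
g(11) = mex{0,2,3} = 1
g(12) = mex{0,1,3} = 2
g(13) = mex{0,1,3} = 2
g(14) = mex{0,1,2} = 3
So g(14) = 3.
The value of a disjunctive sum is the nim-sum of the parts.
Combined value = 3 XOR 3 = 0.

0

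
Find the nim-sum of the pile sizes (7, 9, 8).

6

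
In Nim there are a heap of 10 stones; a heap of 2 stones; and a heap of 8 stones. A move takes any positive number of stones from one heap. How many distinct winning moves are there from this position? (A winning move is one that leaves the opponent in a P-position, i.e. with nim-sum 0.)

Compute the nim-sum pairwise:
10 ^ 2 = 8
8 ^ 8 = 0
The nim-sum is already 0, so every move leaves a nonzero nim-sum — there are no winning moves.

0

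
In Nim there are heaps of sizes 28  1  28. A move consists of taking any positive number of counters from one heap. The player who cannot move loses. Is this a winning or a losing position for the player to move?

Winning position

Write each in binary and XOR column by column:
  11100  (28)
  00001  (1)
  11100  (28)
  -----
  00001  (1)
The nim-sum is 1 ≠ 0, so this is an N-position: the player to move can win.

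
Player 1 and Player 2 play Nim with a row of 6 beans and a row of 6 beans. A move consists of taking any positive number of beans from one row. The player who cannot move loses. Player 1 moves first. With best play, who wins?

Write each in binary and XOR column by column:
  110  (6)
  110  (6)
  ---
  000  (0)
The nim-sum is 0, so this is a P-position: the player to move is in a losing position under optimal play; Player 1 is about to move from it and so loses — Player 2 wins.

Player 2 wins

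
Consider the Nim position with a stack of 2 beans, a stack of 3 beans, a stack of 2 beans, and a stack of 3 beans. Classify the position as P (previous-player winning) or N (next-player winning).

P-position

Nim-sum: 2 XOR 3 XOR 2 XOR 3 = 0.
The nim-sum is 0, so this is a P-position: the player to move is in a losing position under optimal play.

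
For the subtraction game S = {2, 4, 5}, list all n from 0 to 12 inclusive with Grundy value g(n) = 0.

0, 1, 7, 8

Build the Grundy sequence with g(k) = mex{g(k−s) : s ∈ {2, 4, 5}, s ≤ k}:
g(0) = mex{} = 0
g(1) = mex{} = 0
g(2) = mex{0} = 1
g(3) = mex{0} = 1
g(4) = mex{0,1} = 2
g(5) = mex{0,1} = 2
g(6) = mex{0,1,2} = 3
g(7) = mex{1,2} = 0
g(8) = mex{1,2,3} = 0
g(9) = mex{0,2} = 1
g(10) = mex{0,2,3} = 1
g(11) = mex{0,1,3} = 2
g(12) = mex{0,1} = 2
The P-positions (g = 0) in 0..12 are 0, 1, 7, 8.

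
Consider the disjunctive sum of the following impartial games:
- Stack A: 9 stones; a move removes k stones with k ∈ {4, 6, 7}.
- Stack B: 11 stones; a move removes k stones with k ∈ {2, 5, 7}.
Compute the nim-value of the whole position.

Build the Grundy sequence for stack A with g(k) = mex{g(k−s) : s ∈ {4, 6, 7}, s ≤ k}:
g(0) = mex{} = 0
g(1) = mex{} = 0
g(2) = mex{} = 0
g(3) = mex{} = 0
g(4) = mex{0} = 1
g(5) = mex{0} = 1
g(6) = mex{0} = 1
g(7) = mex{0} = 1
g(8) = mex{0,1} = 2
g(9) = mex{0,1} = 2
So g(9) = 2.
Grundy values for stack B (subtraction set {2, 5, 7}):
k:     0  1  2  3  4  5  6  7  8  9 10 11
g(k):  0  0  1  1  0  2  1  3  2  2  0  3
So g(11) = 3.
By the Sprague-Grundy theorem, the Grundy value of a sum of independent games is the XOR of the component values.
Combined value = 2 ⊕ 3 = 1.

1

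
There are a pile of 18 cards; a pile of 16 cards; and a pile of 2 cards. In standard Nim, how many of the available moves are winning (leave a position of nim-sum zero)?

Compute the nim-sum pairwise:
18 XOR 16 = 2
2 XOR 2 = 0
The nim-sum is already 0, so every move leaves a nonzero nim-sum — there are no winning moves.

0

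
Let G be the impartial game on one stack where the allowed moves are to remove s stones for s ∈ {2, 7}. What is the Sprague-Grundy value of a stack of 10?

Grundy values for subtraction set {2, 7}:
k:     0  1  2  3  4  5  6  7  8  9 10
g(k):  0  0  1  1  0  0  1  1  2  0  0
So g(10) = 0.

0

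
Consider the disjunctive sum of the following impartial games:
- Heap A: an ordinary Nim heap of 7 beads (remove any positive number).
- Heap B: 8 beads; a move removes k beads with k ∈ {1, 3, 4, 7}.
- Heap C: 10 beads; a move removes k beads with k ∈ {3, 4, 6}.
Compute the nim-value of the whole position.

Heap A is a plain Nim heap of size 7, so its Grundy value is 7.
Grundy values for heap B (subtraction set {1, 3, 4, 7}):
g(0) = mex{} = 0
g(1) = mex{0} = 1
g(2) = mex{1} = 0
g(3) = mex{0} = 1
g(4) = mex{0,1} = 2
g(5) = mex{0,1,2} = 3
g(6) = mex{0,1,3} = 2
g(7) = mex{0,1,2} = 3
g(8) = mex{1,2,3} = 0
So g(8) = 0.
Grundy values for heap C (subtraction set {3, 4, 6}):
g(0) = mex{} = 0
g(1) = mex{} = 0
g(2) = mex{} = 0
g(3) = mex{0} = 1
g(4) = mex{0} = 1
g(5) = mex{0} = 1
g(6) = mex{0,1} = 2
g(7) = mex{0,1} = 2
g(8) = mex{0,1} = 2
g(9) = mex{1,2} = 0
g(10) = mex{1,2} = 0
So g(10) = 0.
The value of a disjunctive sum is the nim-sum of the parts.
Combined value = 7 ⊕ 0 ⊕ 0 = 7.

7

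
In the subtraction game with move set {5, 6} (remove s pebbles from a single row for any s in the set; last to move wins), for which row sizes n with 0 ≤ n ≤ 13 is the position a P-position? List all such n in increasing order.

0, 1, 2, 3, 4, 11, 12, 13

Build the Grundy sequence with g(k) = mex{g(k−s) : s ∈ {5, 6}, s ≤ k}:
g(0) = mex{} = 0
g(1) = mex{} = 0
g(2) = mex{} = 0
g(3) = mex{} = 0
g(4) = mex{} = 0
g(5) = mex{0} = 1
g(6) = mex{0} = 1
g(7) = mex{0} = 1
g(8) = mex{0} = 1
g(9) = mex{0} = 1
g(10) = mex{0,1} = 2
g(11) = mex{1} = 0
g(12) = mex{1} = 0
g(13) = mex{1} = 0
The P-positions (g = 0) in 0..13 are 0, 1, 2, 3, 4, 11, 12, 13.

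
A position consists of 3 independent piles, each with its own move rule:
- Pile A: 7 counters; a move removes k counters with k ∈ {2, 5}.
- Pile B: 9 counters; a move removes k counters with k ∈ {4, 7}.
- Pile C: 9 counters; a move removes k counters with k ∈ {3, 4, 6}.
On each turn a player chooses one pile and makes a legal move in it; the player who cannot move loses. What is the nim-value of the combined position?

Build the Grundy sequence for pile A with g(k) = mex{g(k−s) : s ∈ {2, 5}, s ≤ k}:
g(0) = mex{} = 0
g(1) = mex{} = 0
g(2) = mex{0} = 1
g(3) = mex{0} = 1
g(4) = mex{1} = 0
g(5) = mex{0,1} = 2
g(6) = mex{0} = 1
g(7) = mex{1,2} = 0
So g(7) = 0.
Build the Grundy sequence for pile B with g(k) = mex{g(k−s) : s ∈ {4, 7}, s ≤ k}:
k:     0  1  2  3  4  5  6  7  8  9
g(k):  0  0  0  0  1  1  1  1  2  2
So g(9) = 2.
For pile C, compute g(0), g(1), … with moves {3, 4, 6}:
k:     0  1  2  3  4  5  6  7  8  9
g(k):  0  0  0  1  1  1  2  2  2  0
So g(9) = 0.
By the Sprague-Grundy theorem, the Grundy value of a sum of independent games is the XOR of the component values.
Combined value = 0 XOR 2 XOR 0 = 2.

2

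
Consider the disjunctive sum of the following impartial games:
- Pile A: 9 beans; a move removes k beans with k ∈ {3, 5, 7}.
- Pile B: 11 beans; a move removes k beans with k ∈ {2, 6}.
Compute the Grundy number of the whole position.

For pile A, compute g(0), g(1), … with moves {3, 5, 7}:
k:     0  1  2  3  4  5  6  7  8  9
g(k):  0  0  0  1  1  1  2  2  2  3
So g(9) = 3.
Grundy values for pile B (subtraction set {2, 6}):
k:     0  1  2  3  4  5  6  7  8  9 10 11
g(k):  0  0  1  1  0  0  1  1  0  0  1  1
So g(11) = 1.
By the Sprague-Grundy theorem, the Grundy value of a sum of independent games is the XOR of the component values.
Combined value = 3 XOR 1 = 2.

2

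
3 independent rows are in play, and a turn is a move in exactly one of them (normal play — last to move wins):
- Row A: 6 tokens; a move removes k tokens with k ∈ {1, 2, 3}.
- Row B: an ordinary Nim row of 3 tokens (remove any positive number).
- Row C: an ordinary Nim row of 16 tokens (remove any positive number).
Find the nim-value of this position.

Grundy values for row A (subtraction set {1, 2, 3}):
g(0) = mex{} = 0
g(1) = mex{0} = 1
g(2) = mex{0,1} = 2
g(3) = mex{0,1,2} = 3
g(4) = mex{1,2,3} = 0
g(5) = mex{0,2,3} = 1
g(6) = mex{0,1,3} = 2
So g(6) = 2.
Row B is a plain Nim row of size 3, so its Grundy value is 3.
Row C is a plain Nim row of size 16, so its Grundy value is 16.
The value of a disjunctive sum is the nim-sum of the parts.
Combined value = 2 XOR 3 XOR 16 = 17.

17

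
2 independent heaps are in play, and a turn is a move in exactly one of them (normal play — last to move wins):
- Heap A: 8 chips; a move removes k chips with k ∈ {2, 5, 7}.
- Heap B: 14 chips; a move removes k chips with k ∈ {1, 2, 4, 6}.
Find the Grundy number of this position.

For heap A, compute g(0), g(1), … with moves {2, 5, 7}:
k:     0  1  2  3  4  5  6  7  8
g(k):  0  0  1  1  0  2  1  3  2
So g(8) = 2.
Build the Grundy sequence for heap B with g(k) = mex{g(k−s) : s ∈ {1, 2, 4, 6}, s ≤ k}:
k:     0  1  2  3  4  5  6  7  8  9 10 11 12 13 14
g(k):  0  1  2  0  1  2  3  4  0  1  2  0  1  2  3
So g(14) = 3.
By the Sprague-Grundy theorem, the Grundy value of a sum of independent games is the XOR of the component values.
Combined value = 2 ⊕ 3 = 1.

1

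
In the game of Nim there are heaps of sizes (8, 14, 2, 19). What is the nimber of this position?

23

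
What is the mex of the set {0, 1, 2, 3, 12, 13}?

4

The values 0, 1, 2, 3 are all present; 4 is the first non-negative integer missing from the set.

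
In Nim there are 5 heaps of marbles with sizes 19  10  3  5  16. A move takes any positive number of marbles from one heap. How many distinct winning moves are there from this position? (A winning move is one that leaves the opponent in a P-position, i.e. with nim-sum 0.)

Compute the nim-sum pairwise:
19 ⊕ 10 = 25
25 ⊕ 3 = 26
26 ⊕ 5 = 31
31 ⊕ 16 = 15
The overall nim-sum is X = 15. A heap of size p has a winning move iff p XOR X < p (reduce it to p XOR X).
  19: 19 XOR 15 = 28 ≥ 19 — no move.
  10: 10 XOR 15 = 5 < 10 — winning move (to 5).
  3: 3 XOR 15 = 12 ≥ 3 — no move.
  5: 5 XOR 15 = 10 ≥ 5 — no move.
  16: 16 XOR 15 = 31 ≥ 16 — no move.
That gives 1 winning move.

1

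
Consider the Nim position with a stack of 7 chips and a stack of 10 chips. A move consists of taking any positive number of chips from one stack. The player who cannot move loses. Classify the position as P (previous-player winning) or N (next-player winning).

Write each in binary and XOR column by column:
  0111  (7)
  1010  (10)
  ----
  1101  (13)
The nim-sum is 13 ≠ 0, so this is an N-position: the player to move can win.

N-position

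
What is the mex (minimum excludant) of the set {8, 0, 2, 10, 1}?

The values 0, 1, 2 are all present; 3 is the first non-negative integer missing from the set.

3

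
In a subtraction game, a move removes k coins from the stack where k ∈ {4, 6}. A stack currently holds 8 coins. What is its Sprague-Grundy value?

Build the Grundy sequence with g(k) = mex{g(k−s) : s ∈ {4, 6}, s ≤ k}:
k:     0  1  2  3  4  5  6  7  8
g(k):  0  0  0  0  1  1  1  1  2
So g(8) = 2.

2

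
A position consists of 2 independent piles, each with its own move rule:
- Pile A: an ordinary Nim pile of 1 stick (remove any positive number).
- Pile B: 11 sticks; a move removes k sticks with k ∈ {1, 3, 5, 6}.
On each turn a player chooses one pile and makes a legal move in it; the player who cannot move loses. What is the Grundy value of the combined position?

Pile A is a plain Nim pile of size 1, so its Grundy value is 1.
Build the Grundy sequence for pile B with g(k) = mex{g(k−s) : s ∈ {1, 3, 5, 6}, s ≤ k}:
k:     0  1  2  3  4  5  6  7  8  9 10 11
g(k):  0  1  0  1  0  1  2  3  2  3  2  0
So g(11) = 0.
By the Sprague-Grundy theorem, the Grundy value of a sum of independent games is the XOR of the component values.
Combined value = 1 XOR 0 = 1.

1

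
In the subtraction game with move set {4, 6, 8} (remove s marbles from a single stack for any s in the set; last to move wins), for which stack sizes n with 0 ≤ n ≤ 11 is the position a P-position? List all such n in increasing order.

Grundy values for subtraction set {4, 6, 8}:
k:     0  1  2  3  4  5  6  7  8  9 10 11
g(k):  0  0  0  0  1  1  1  1  2  2  2  2
The P-positions (g = 0) in 0..11 are 0, 1, 2, 3.

0, 1, 2, 3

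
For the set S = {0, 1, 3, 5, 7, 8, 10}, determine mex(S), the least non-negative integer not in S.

The values 0, 1 are all present; 2 is the first non-negative integer missing from the set.

2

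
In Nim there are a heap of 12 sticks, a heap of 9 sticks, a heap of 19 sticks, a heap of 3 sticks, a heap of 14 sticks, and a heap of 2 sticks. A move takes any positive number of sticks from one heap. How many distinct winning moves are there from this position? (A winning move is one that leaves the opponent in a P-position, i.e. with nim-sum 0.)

In binary:
  01100  (12)
  01001  (9)
  10011  (19)
  00011  (3)
  01110  (14)
  00010  (2)
  -----
  11001  (25)
The overall nim-sum is X = 25. A heap of size p has a winning move iff p XOR X < p (reduce it to p XOR X).
  12: 12 XOR 25 = 21 ≥ 12 — no move.
  9: 9 XOR 25 = 16 ≥ 9 — no move.
  19: 19 XOR 25 = 10 < 19 — winning move (to 10).
  3: 3 XOR 25 = 26 ≥ 3 — no move.
  14: 14 XOR 25 = 23 ≥ 14 — no move.
  2: 2 XOR 25 = 27 ≥ 2 — no move.
That gives 1 winning move.

1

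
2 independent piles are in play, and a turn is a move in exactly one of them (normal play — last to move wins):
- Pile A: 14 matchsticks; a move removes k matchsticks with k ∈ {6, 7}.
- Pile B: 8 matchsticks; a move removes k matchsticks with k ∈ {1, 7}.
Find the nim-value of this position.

Build the Grundy sequence for pile A with g(k) = mex{g(k−s) : s ∈ {6, 7}, s ≤ k}:
g(0) = mex{} = 0
g(1) = mex{} = 0
g(2) = mex{} = 0
g(3) = mex{} = 0
g(4) = mex{} = 0
g(5) = mex{} = 0
g(6) = mex{0} = 1
g(7) = mex{0} = 1
g(8) = mex{0} = 1
g(9) = mex{0} = 1
g(10) = mex{0} = 1
g(11) = mex{0} = 1
g(12) = mex{0,1} = 2
g(13) = mex{1} = 0
g(14) = mex{1} = 0
So g(14) = 0.
Grundy values for pile B (subtraction set {1, 7}):
g(0) = mex{} = 0
g(1) = mex{0} = 1
g(2) = mex{1} = 0
g(3) = mex{0} = 1
g(4) = mex{1} = 0
g(5) = mex{0} = 1
g(6) = mex{1} = 0
g(7) = mex{0} = 1
g(8) = mex{1} = 0
So g(8) = 0.
The value of a disjunctive sum is the nim-sum of the parts.
Combined value = 0 XOR 0 = 0.

0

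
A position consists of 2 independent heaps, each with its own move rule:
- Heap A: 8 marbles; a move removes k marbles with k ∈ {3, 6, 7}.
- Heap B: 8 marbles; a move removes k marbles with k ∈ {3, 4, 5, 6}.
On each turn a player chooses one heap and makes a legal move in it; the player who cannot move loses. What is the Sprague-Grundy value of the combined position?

0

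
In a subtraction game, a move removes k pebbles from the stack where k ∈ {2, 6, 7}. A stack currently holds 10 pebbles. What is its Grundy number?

Build the Grundy sequence with g(k) = mex{g(k−s) : s ∈ {2, 6, 7}, s ≤ k}:
k:     0  1  2  3  4  5  6  7  8  9 10
g(k):  0  0  1  1  0  0  1  1  2  0  3
So g(10) = 3.

3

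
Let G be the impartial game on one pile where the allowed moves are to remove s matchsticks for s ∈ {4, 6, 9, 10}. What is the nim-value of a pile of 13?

3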